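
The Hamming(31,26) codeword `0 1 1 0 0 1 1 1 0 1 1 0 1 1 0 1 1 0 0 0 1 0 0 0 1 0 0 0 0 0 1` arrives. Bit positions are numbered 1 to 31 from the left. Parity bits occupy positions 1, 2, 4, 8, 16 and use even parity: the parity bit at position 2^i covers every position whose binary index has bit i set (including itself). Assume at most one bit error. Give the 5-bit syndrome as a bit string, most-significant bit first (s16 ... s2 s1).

s1: b1⊕b3⊕b5⊕b7⊕b9⊕b11⊕b13⊕b15⊕b17⊕b19⊕b21⊕b23⊕b25⊕b27⊕b29⊕b31 = 0⊕1⊕0⊕1⊕0⊕1⊕1⊕0⊕1⊕0⊕1⊕0⊕1⊕0⊕0⊕1 = 0
s2: b2⊕b3⊕b6⊕b7⊕b10⊕b11⊕b14⊕b15⊕b18⊕b19⊕b22⊕b23⊕b26⊕b27⊕b30⊕b31 = 1⊕1⊕1⊕1⊕1⊕1⊕1⊕0⊕0⊕0⊕0⊕0⊕0⊕0⊕0⊕1 = 0
s4: b4⊕b5⊕b6⊕b7⊕b12⊕b13⊕b14⊕b15⊕b20⊕b21⊕b22⊕b23⊕b28⊕b29⊕b30⊕b31 = 0⊕0⊕1⊕1⊕0⊕1⊕1⊕0⊕0⊕1⊕0⊕0⊕0⊕0⊕0⊕1 = 0
s8: b8⊕b9⊕b10⊕b11⊕b12⊕b13⊕b14⊕b15⊕b24⊕b25⊕b26⊕b27⊕b28⊕b29⊕b30⊕b31 = 1⊕0⊕1⊕1⊕0⊕1⊕1⊕0⊕0⊕1⊕0⊕0⊕0⊕0⊕0⊕1 = 1
s16: b16⊕b17⊕b18⊕b19⊕b20⊕b21⊕b22⊕b23⊕b24⊕b25⊕b26⊕b27⊕b28⊕b29⊕b30⊕b31 = 1⊕1⊕0⊕0⊕0⊕1⊕0⊕0⊕0⊕1⊕0⊕0⊕0⊕0⊕0⊕1 = 1
Syndrome (s16...s1) = 11000 → position 24.

11000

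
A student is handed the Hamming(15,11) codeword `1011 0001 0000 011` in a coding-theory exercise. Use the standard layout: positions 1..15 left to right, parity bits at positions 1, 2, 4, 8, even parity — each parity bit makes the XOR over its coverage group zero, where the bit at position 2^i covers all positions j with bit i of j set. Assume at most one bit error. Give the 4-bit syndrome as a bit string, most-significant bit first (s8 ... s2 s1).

1111

s1: b1⊕b3⊕b5⊕b7⊕b9⊕b11⊕b13⊕b15 = 1⊕1⊕0⊕0⊕0⊕0⊕0⊕1 = 1
s2: b2⊕b3⊕b6⊕b7⊕b10⊕b11⊕b14⊕b15 = 0⊕1⊕0⊕0⊕0⊕0⊕1⊕1 = 1
s4: b4⊕b5⊕b6⊕b7⊕b12⊕b13⊕b14⊕b15 = 1⊕0⊕0⊕0⊕0⊕0⊕1⊕1 = 1
s8: b8⊕b9⊕b10⊕b11⊕b12⊕b13⊕b14⊕b15 = 1⊕0⊕0⊕0⊕0⊕0⊕1⊕1 = 1
Syndrome (s8...s1) = 1111 → position 15.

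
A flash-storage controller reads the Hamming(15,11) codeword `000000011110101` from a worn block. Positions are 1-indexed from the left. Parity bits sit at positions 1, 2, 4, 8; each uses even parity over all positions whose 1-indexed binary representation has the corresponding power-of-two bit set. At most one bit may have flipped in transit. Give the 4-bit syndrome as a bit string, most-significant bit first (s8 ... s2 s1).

s1: b1⊕b3⊕b5⊕b7⊕b9⊕b11⊕b13⊕b15 = 0⊕0⊕0⊕0⊕1⊕1⊕1⊕1 = 0
s2: b2⊕b3⊕b6⊕b7⊕b10⊕b11⊕b14⊕b15 = 0⊕0⊕0⊕0⊕1⊕1⊕0⊕1 = 1
s4: b4⊕b5⊕b6⊕b7⊕b12⊕b13⊕b14⊕b15 = 0⊕0⊕0⊕0⊕0⊕1⊕0⊕1 = 0
s8: b8⊕b9⊕b10⊕b11⊕b12⊕b13⊕b14⊕b15 = 1⊕1⊕1⊕1⊕0⊕1⊕0⊕1 = 0
Syndrome (s8...s1) = 0010 → position 2.

0010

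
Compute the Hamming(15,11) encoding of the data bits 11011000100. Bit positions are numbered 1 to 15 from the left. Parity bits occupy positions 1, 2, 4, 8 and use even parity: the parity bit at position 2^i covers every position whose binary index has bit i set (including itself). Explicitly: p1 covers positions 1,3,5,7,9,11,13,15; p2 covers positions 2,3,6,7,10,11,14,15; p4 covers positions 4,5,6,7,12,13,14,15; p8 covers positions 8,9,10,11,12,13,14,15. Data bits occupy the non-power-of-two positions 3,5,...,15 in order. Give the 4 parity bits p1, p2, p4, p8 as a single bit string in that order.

Place data bits at non-power-of-two positions: b3=1, b5=1, b6=0, b7=1, b9=1, b10=0, b11=0, b12=0, b13=1, b14=0, b15=0.
p1 = XOR of data positions {3,5,7,9,11,13,15} = 1⊕1⊕1⊕1⊕0⊕1⊕0 = 1
p2 = XOR of data positions {3,6,7,10,11,14,15} = 1⊕0⊕1⊕0⊕0⊕0⊕0 = 0
p4 = XOR of data positions {5,6,7,12,13,14,15} = 1⊕0⊕1⊕0⊕1⊕0⊕0 = 1
p8 = XOR of data positions {9,10,11,12,13,14,15} = 1⊕0⊕0⊕0⊕1⊕0⊕0 = 0
Parity bits p1,p2,p4,p8 = 1010

1010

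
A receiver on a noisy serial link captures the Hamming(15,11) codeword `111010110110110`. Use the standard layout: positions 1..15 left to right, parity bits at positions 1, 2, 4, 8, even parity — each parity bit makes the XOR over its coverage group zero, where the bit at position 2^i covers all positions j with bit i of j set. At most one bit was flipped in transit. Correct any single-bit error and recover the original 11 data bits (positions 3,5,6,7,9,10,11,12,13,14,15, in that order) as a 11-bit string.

11010110110

s1: b1⊕b3⊕b5⊕b7⊕b9⊕b11⊕b13⊕b15 = 1⊕1⊕1⊕1⊕0⊕1⊕1⊕0 = 0
s2: b2⊕b3⊕b6⊕b7⊕b10⊕b11⊕b14⊕b15 = 1⊕1⊕0⊕1⊕1⊕1⊕1⊕0 = 0
s4: b4⊕b5⊕b6⊕b7⊕b12⊕b13⊕b14⊕b15 = 0⊕1⊕0⊕1⊕0⊕1⊕1⊕0 = 0
s8: b8⊕b9⊕b10⊕b11⊕b12⊕b13⊕b14⊕b15 = 1⊕0⊕1⊕1⊕0⊕1⊕1⊕0 = 1
Syndrome (s8...s1) = 1000 → position 8.
Flip bit 8: corrected codeword = 111010100110110
Data bits at positions 3,5,6,7,9,10,11,12,13,14,15: 11010110110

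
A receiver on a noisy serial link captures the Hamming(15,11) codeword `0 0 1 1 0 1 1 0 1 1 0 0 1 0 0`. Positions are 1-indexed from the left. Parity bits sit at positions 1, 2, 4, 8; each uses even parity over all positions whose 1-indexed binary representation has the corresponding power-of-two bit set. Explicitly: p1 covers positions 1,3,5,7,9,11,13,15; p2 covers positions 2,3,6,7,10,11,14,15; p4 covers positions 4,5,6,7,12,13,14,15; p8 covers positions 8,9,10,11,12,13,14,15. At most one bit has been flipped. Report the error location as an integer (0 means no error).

8

s1: b1⊕b3⊕b5⊕b7⊕b9⊕b11⊕b13⊕b15 = 0⊕1⊕0⊕1⊕1⊕0⊕1⊕0 = 0
s2: b2⊕b3⊕b6⊕b7⊕b10⊕b11⊕b14⊕b15 = 0⊕1⊕1⊕1⊕1⊕0⊕0⊕0 = 0
s4: b4⊕b5⊕b6⊕b7⊕b12⊕b13⊕b14⊕b15 = 1⊕0⊕1⊕1⊕0⊕1⊕0⊕0 = 0
s8: b8⊕b9⊕b10⊕b11⊕b12⊕b13⊕b14⊕b15 = 0⊕1⊕1⊕0⊕0⊕1⊕0⊕0 = 1
Syndrome (s8...s1) = 1000 → position 8.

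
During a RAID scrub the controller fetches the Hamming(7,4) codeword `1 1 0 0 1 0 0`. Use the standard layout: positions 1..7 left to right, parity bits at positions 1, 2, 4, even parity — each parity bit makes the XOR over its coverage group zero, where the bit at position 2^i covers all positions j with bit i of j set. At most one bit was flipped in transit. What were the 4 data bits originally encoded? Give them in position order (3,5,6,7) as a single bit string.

s1: b1⊕b3⊕b5⊕b7 = 1⊕0⊕1⊕0 = 0
s2: b2⊕b3⊕b6⊕b7 = 1⊕0⊕0⊕0 = 1
s4: b4⊕b5⊕b6⊕b7 = 0⊕1⊕0⊕0 = 1
Syndrome (s4...s1) = 110 → position 6.
Flip bit 6: corrected codeword = 1100110
Data bits at positions 3,5,6,7: 0110

0110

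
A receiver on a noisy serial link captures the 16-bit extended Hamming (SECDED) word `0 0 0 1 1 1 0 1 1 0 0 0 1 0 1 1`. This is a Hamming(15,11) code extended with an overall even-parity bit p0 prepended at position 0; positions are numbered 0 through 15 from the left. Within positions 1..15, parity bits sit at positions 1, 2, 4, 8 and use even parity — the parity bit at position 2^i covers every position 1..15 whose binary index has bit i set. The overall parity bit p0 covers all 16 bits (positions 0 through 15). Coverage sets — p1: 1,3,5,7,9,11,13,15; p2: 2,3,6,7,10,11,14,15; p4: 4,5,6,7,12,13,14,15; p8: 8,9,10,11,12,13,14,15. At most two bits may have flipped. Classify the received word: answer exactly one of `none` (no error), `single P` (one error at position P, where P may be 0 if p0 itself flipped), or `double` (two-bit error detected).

none

s1: b1⊕b3⊕b5⊕b7⊕b9⊕b11⊕b13⊕b15 = 0⊕1⊕1⊕1⊕0⊕0⊕0⊕1 = 0
s2: b2⊕b3⊕b6⊕b7⊕b10⊕b11⊕b14⊕b15 = 0⊕1⊕0⊕1⊕0⊕0⊕1⊕1 = 0
s4: b4⊕b5⊕b6⊕b7⊕b12⊕b13⊕b14⊕b15 = 1⊕1⊕0⊕1⊕1⊕0⊕1⊕1 = 0
s8: b8⊕b9⊕b10⊕b11⊕b12⊕b13⊕b14⊕b15 = 1⊕0⊕0⊕0⊕1⊕0⊕1⊕1 = 0
Syndrome (s8...s1) = 0000 → position 0 (no error).
Overall parity (XOR of all 16 bits, including p0): 0⊕0⊕0⊕1⊕1⊕1⊕0⊕1⊕1⊕0⊕0⊕0⊕1⊕0⊕1⊕1 = 0
Overall=0, syndrome position=0 → no error.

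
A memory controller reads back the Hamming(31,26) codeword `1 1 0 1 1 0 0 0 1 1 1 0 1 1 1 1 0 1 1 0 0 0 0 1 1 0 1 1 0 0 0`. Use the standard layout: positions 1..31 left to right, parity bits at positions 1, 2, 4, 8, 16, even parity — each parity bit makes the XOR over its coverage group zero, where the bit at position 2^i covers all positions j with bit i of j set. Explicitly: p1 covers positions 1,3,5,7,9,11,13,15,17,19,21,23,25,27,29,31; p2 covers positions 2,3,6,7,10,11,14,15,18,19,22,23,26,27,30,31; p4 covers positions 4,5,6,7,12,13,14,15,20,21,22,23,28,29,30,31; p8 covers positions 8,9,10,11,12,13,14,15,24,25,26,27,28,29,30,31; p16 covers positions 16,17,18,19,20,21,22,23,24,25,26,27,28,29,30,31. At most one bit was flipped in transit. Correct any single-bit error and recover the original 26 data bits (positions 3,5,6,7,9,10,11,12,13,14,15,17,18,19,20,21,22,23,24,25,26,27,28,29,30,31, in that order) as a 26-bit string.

01001110111111000011011000

s1: b1⊕b3⊕b5⊕b7⊕b9⊕b11⊕b13⊕b15⊕b17⊕b19⊕b21⊕b23⊕b25⊕b27⊕b29⊕b31 = 1⊕0⊕1⊕0⊕1⊕1⊕1⊕1⊕0⊕1⊕0⊕0⊕1⊕1⊕0⊕0 = 1
s2: b2⊕b3⊕b6⊕b7⊕b10⊕b11⊕b14⊕b15⊕b18⊕b19⊕b22⊕b23⊕b26⊕b27⊕b30⊕b31 = 1⊕0⊕0⊕0⊕1⊕1⊕1⊕1⊕1⊕1⊕0⊕0⊕0⊕1⊕0⊕0 = 0
s4: b4⊕b5⊕b6⊕b7⊕b12⊕b13⊕b14⊕b15⊕b20⊕b21⊕b22⊕b23⊕b28⊕b29⊕b30⊕b31 = 1⊕1⊕0⊕0⊕0⊕1⊕1⊕1⊕0⊕0⊕0⊕0⊕1⊕0⊕0⊕0 = 0
s8: b8⊕b9⊕b10⊕b11⊕b12⊕b13⊕b14⊕b15⊕b24⊕b25⊕b26⊕b27⊕b28⊕b29⊕b30⊕b31 = 0⊕1⊕1⊕1⊕0⊕1⊕1⊕1⊕1⊕1⊕0⊕1⊕1⊕0⊕0⊕0 = 0
s16: b16⊕b17⊕b18⊕b19⊕b20⊕b21⊕b22⊕b23⊕b24⊕b25⊕b26⊕b27⊕b28⊕b29⊕b30⊕b31 = 1⊕0⊕1⊕1⊕0⊕0⊕0⊕0⊕1⊕1⊕0⊕1⊕1⊕0⊕0⊕0 = 1
Syndrome (s16...s1) = 10001 → position 17.
Flip bit 17: corrected codeword = 1101100011101111111000011011000
Data bits at positions 3,5,6,7,9,10,11,12,13,14,15,17,18,19,20,21,22,23,24,25,26,27,28,29,30,31: 01001110111111000011011000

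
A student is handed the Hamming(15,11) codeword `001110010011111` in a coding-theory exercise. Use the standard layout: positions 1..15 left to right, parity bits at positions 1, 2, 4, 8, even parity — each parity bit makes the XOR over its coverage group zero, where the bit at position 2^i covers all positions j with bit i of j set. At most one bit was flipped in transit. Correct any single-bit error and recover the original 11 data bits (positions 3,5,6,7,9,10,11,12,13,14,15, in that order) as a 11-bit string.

11000011111

s1: b1⊕b3⊕b5⊕b7⊕b9⊕b11⊕b13⊕b15 = 0⊕1⊕1⊕0⊕0⊕1⊕1⊕1 = 1
s2: b2⊕b3⊕b6⊕b7⊕b10⊕b11⊕b14⊕b15 = 0⊕1⊕0⊕0⊕0⊕1⊕1⊕1 = 0
s4: b4⊕b5⊕b6⊕b7⊕b12⊕b13⊕b14⊕b15 = 1⊕1⊕0⊕0⊕1⊕1⊕1⊕1 = 0
s8: b8⊕b9⊕b10⊕b11⊕b12⊕b13⊕b14⊕b15 = 1⊕0⊕0⊕1⊕1⊕1⊕1⊕1 = 0
Syndrome (s8...s1) = 0001 → position 1.
Flip bit 1: corrected codeword = 101110010011111
Data bits at positions 3,5,6,7,9,10,11,12,13,14,15: 11000011111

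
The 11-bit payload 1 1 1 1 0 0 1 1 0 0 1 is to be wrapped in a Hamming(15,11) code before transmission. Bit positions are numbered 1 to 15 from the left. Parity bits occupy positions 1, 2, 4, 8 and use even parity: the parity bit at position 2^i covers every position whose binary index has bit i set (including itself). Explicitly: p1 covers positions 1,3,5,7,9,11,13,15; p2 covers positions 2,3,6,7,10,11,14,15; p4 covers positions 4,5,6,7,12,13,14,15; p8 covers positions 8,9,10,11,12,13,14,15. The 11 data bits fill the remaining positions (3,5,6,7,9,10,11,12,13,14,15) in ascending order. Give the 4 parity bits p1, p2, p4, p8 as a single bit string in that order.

Place data bits at non-power-of-two positions: b3=1, b5=1, b6=1, b7=1, b9=0, b10=0, b11=1, b12=1, b13=0, b14=0, b15=1.
p1 = XOR of data positions {3,5,7,9,11,13,15} = 1⊕1⊕1⊕0⊕1⊕0⊕1 = 1
p2 = XOR of data positions {3,6,7,10,11,14,15} = 1⊕1⊕1⊕0⊕1⊕0⊕1 = 1
p4 = XOR of data positions {5,6,7,12,13,14,15} = 1⊕1⊕1⊕1⊕0⊕0⊕1 = 1
p8 = XOR of data positions {9,10,11,12,13,14,15} = 0⊕0⊕1⊕1⊕0⊕0⊕1 = 1
Parity bits p1,p2,p4,p8 = 1111

1111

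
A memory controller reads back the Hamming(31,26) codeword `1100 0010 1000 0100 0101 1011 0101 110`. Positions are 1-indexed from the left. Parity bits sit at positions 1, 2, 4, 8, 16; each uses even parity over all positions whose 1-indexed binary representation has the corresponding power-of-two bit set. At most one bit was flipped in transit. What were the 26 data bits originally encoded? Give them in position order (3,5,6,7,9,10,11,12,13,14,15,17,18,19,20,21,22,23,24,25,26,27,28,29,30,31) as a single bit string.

s1: b1⊕b3⊕b5⊕b7⊕b9⊕b11⊕b13⊕b15⊕b17⊕b19⊕b21⊕b23⊕b25⊕b27⊕b29⊕b31 = 1⊕0⊕0⊕1⊕1⊕0⊕0⊕0⊕0⊕0⊕1⊕1⊕0⊕0⊕1⊕0 = 0
s2: b2⊕b3⊕b6⊕b7⊕b10⊕b11⊕b14⊕b15⊕b18⊕b19⊕b22⊕b23⊕b26⊕b27⊕b30⊕b31 = 1⊕0⊕0⊕1⊕0⊕0⊕1⊕0⊕1⊕0⊕0⊕1⊕1⊕0⊕1⊕0 = 1
s4: b4⊕b5⊕b6⊕b7⊕b12⊕b13⊕b14⊕b15⊕b20⊕b21⊕b22⊕b23⊕b28⊕b29⊕b30⊕b31 = 0⊕0⊕0⊕1⊕0⊕0⊕1⊕0⊕1⊕1⊕0⊕1⊕1⊕1⊕1⊕0 = 0
s8: b8⊕b9⊕b10⊕b11⊕b12⊕b13⊕b14⊕b15⊕b24⊕b25⊕b26⊕b27⊕b28⊕b29⊕b30⊕b31 = 0⊕1⊕0⊕0⊕0⊕0⊕1⊕0⊕1⊕0⊕1⊕0⊕1⊕1⊕1⊕0 = 1
s16: b16⊕b17⊕b18⊕b19⊕b20⊕b21⊕b22⊕b23⊕b24⊕b25⊕b26⊕b27⊕b28⊕b29⊕b30⊕b31 = 0⊕0⊕1⊕0⊕1⊕1⊕0⊕1⊕1⊕0⊕1⊕0⊕1⊕1⊕1⊕0 = 1
Syndrome (s16...s1) = 11010 → position 26.
Flip bit 26: corrected codeword = 1100001010000100010110110001110
Data bits at positions 3,5,6,7,9,10,11,12,13,14,15,17,18,19,20,21,22,23,24,25,26,27,28,29,30,31: 00011000010010110110001110

00011000010010110110001110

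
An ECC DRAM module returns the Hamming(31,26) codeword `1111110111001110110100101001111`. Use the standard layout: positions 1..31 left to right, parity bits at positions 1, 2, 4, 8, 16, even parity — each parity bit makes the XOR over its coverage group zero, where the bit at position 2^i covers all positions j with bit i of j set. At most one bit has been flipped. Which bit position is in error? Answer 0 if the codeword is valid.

25

s1: b1⊕b3⊕b5⊕b7⊕b9⊕b11⊕b13⊕b15⊕b17⊕b19⊕b21⊕b23⊕b25⊕b27⊕b29⊕b31 = 1⊕1⊕1⊕0⊕1⊕0⊕1⊕1⊕1⊕0⊕0⊕1⊕1⊕0⊕1⊕1 = 1
s2: b2⊕b3⊕b6⊕b7⊕b10⊕b11⊕b14⊕b15⊕b18⊕b19⊕b22⊕b23⊕b26⊕b27⊕b30⊕b31 = 1⊕1⊕1⊕0⊕1⊕0⊕1⊕1⊕1⊕0⊕0⊕1⊕0⊕0⊕1⊕1 = 0
s4: b4⊕b5⊕b6⊕b7⊕b12⊕b13⊕b14⊕b15⊕b20⊕b21⊕b22⊕b23⊕b28⊕b29⊕b30⊕b31 = 1⊕1⊕1⊕0⊕0⊕1⊕1⊕1⊕1⊕0⊕0⊕1⊕1⊕1⊕1⊕1 = 0
s8: b8⊕b9⊕b10⊕b11⊕b12⊕b13⊕b14⊕b15⊕b24⊕b25⊕b26⊕b27⊕b28⊕b29⊕b30⊕b31 = 1⊕1⊕1⊕0⊕0⊕1⊕1⊕1⊕0⊕1⊕0⊕0⊕1⊕1⊕1⊕1 = 1
s16: b16⊕b17⊕b18⊕b19⊕b20⊕b21⊕b22⊕b23⊕b24⊕b25⊕b26⊕b27⊕b28⊕b29⊕b30⊕b31 = 0⊕1⊕1⊕0⊕1⊕0⊕0⊕1⊕0⊕1⊕0⊕0⊕1⊕1⊕1⊕1 = 1
Syndrome (s16...s1) = 11001 → position 25.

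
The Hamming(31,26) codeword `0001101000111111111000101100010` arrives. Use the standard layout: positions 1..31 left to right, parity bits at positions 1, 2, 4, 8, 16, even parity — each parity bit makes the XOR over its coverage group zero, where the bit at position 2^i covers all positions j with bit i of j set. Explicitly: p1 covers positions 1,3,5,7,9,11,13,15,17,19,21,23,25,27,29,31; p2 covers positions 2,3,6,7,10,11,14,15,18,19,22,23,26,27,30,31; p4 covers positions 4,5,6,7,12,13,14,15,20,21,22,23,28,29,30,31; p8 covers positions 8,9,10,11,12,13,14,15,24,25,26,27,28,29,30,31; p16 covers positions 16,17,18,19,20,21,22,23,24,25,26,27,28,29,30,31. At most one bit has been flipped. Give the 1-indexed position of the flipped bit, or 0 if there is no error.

7

s1: b1⊕b3⊕b5⊕b7⊕b9⊕b11⊕b13⊕b15⊕b17⊕b19⊕b21⊕b23⊕b25⊕b27⊕b29⊕b31 = 0⊕0⊕1⊕1⊕0⊕1⊕1⊕1⊕1⊕1⊕0⊕1⊕1⊕0⊕0⊕0 = 1
s2: b2⊕b3⊕b6⊕b7⊕b10⊕b11⊕b14⊕b15⊕b18⊕b19⊕b22⊕b23⊕b26⊕b27⊕b30⊕b31 = 0⊕0⊕0⊕1⊕0⊕1⊕1⊕1⊕1⊕1⊕0⊕1⊕1⊕0⊕1⊕0 = 1
s4: b4⊕b5⊕b6⊕b7⊕b12⊕b13⊕b14⊕b15⊕b20⊕b21⊕b22⊕b23⊕b28⊕b29⊕b30⊕b31 = 1⊕1⊕0⊕1⊕1⊕1⊕1⊕1⊕0⊕0⊕0⊕1⊕0⊕0⊕1⊕0 = 1
s8: b8⊕b9⊕b10⊕b11⊕b12⊕b13⊕b14⊕b15⊕b24⊕b25⊕b26⊕b27⊕b28⊕b29⊕b30⊕b31 = 0⊕0⊕0⊕1⊕1⊕1⊕1⊕1⊕0⊕1⊕1⊕0⊕0⊕0⊕1⊕0 = 0
s16: b16⊕b17⊕b18⊕b19⊕b20⊕b21⊕b22⊕b23⊕b24⊕b25⊕b26⊕b27⊕b28⊕b29⊕b30⊕b31 = 1⊕1⊕1⊕1⊕0⊕0⊕0⊕1⊕0⊕1⊕1⊕0⊕0⊕0⊕1⊕0 = 0
Syndrome (s16...s1) = 00111 → position 7.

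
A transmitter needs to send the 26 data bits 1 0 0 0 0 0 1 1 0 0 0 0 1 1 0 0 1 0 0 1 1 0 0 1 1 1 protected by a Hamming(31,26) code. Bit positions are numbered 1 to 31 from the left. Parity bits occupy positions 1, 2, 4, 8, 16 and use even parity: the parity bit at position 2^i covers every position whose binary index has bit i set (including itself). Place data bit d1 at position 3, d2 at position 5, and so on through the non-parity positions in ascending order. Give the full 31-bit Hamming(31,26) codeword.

0011000100110000011001001100111

Place data bits at non-power-of-two positions: b3=1, b5=0, b6=0, b7=0, b9=0, b10=0, b11=1, b12=1, b13=0, b14=0, b15=0, b17=0, b18=1, b19=1, b20=0, b21=0, b22=1, b23=0, b24=0, b25=1, b26=1, b27=0, b28=0, b29=1, b30=1, b31=1.
p1 = XOR of data positions {3,5,7,9,11,13,15,17,19,21,23,25,27,29,31} = 1⊕0⊕0⊕0⊕1⊕0⊕0⊕0⊕1⊕0⊕0⊕1⊕0⊕1⊕1 = 0
p2 = XOR of data positions {3,6,7,10,11,14,15,18,19,22,23,26,27,30,31} = 1⊕0⊕0⊕0⊕1⊕0⊕0⊕1⊕1⊕1⊕0⊕1⊕0⊕1⊕1 = 0
p4 = XOR of data positions {5,6,7,12,13,14,15,20,21,22,23,28,29,30,31} = 0⊕0⊕0⊕1⊕0⊕0⊕0⊕0⊕0⊕1⊕0⊕0⊕1⊕1⊕1 = 1
p8 = XOR of data positions {9,10,11,12,13,14,15,24,25,26,27,28,29,30,31} = 0⊕0⊕1⊕1⊕0⊕0⊕0⊕0⊕1⊕1⊕0⊕0⊕1⊕1⊕1 = 1
p16 = XOR of data positions {17,18,19,20,21,22,23,24,25,26,27,28,29,30,31} = 0⊕1⊕1⊕0⊕0⊕1⊕0⊕0⊕1⊕1⊕0⊕0⊕1⊕1⊕1 = 0
Codeword b1..b31 = 0011000100110000011001001100111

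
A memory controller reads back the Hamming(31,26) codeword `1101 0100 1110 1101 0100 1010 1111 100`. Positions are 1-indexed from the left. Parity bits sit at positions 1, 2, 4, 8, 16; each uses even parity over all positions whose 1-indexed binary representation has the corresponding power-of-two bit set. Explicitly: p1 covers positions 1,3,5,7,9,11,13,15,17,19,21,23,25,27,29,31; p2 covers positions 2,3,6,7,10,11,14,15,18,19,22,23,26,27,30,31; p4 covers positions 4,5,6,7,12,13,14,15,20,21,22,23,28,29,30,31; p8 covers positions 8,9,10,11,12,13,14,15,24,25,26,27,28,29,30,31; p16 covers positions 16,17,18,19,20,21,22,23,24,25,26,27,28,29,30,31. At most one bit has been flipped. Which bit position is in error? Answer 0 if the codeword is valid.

19

s1: b1⊕b3⊕b5⊕b7⊕b9⊕b11⊕b13⊕b15⊕b17⊕b19⊕b21⊕b23⊕b25⊕b27⊕b29⊕b31 = 1⊕0⊕0⊕0⊕1⊕1⊕1⊕0⊕0⊕0⊕1⊕1⊕1⊕1⊕1⊕0 = 1
s2: b2⊕b3⊕b6⊕b7⊕b10⊕b11⊕b14⊕b15⊕b18⊕b19⊕b22⊕b23⊕b26⊕b27⊕b30⊕b31 = 1⊕0⊕1⊕0⊕1⊕1⊕1⊕0⊕1⊕0⊕0⊕1⊕1⊕1⊕0⊕0 = 1
s4: b4⊕b5⊕b6⊕b7⊕b12⊕b13⊕b14⊕b15⊕b20⊕b21⊕b22⊕b23⊕b28⊕b29⊕b30⊕b31 = 1⊕0⊕1⊕0⊕0⊕1⊕1⊕0⊕0⊕1⊕0⊕1⊕1⊕1⊕0⊕0 = 0
s8: b8⊕b9⊕b10⊕b11⊕b12⊕b13⊕b14⊕b15⊕b24⊕b25⊕b26⊕b27⊕b28⊕b29⊕b30⊕b31 = 0⊕1⊕1⊕1⊕0⊕1⊕1⊕0⊕0⊕1⊕1⊕1⊕1⊕1⊕0⊕0 = 0
s16: b16⊕b17⊕b18⊕b19⊕b20⊕b21⊕b22⊕b23⊕b24⊕b25⊕b26⊕b27⊕b28⊕b29⊕b30⊕b31 = 1⊕0⊕1⊕0⊕0⊕1⊕0⊕1⊕0⊕1⊕1⊕1⊕1⊕1⊕0⊕0 = 1
Syndrome (s16...s1) = 10011 → position 19.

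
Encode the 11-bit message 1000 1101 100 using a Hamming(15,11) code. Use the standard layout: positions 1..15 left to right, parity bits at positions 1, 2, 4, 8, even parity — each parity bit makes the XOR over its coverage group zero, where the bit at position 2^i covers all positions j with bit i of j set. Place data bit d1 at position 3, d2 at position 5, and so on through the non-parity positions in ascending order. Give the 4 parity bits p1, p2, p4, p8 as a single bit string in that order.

Place data bits at non-power-of-two positions: b3=1, b5=0, b6=0, b7=0, b9=1, b10=1, b11=0, b12=1, b13=1, b14=0, b15=0.
p1 = XOR of data positions {3,5,7,9,11,13,15} = 1⊕0⊕0⊕1⊕0⊕1⊕0 = 1
p2 = XOR of data positions {3,6,7,10,11,14,15} = 1⊕0⊕0⊕1⊕0⊕0⊕0 = 0
p4 = XOR of data positions {5,6,7,12,13,14,15} = 0⊕0⊕0⊕1⊕1⊕0⊕0 = 0
p8 = XOR of data positions {9,10,11,12,13,14,15} = 1⊕1⊕0⊕1⊕1⊕0⊕0 = 0
Parity bits p1,p2,p4,p8 = 1000

1000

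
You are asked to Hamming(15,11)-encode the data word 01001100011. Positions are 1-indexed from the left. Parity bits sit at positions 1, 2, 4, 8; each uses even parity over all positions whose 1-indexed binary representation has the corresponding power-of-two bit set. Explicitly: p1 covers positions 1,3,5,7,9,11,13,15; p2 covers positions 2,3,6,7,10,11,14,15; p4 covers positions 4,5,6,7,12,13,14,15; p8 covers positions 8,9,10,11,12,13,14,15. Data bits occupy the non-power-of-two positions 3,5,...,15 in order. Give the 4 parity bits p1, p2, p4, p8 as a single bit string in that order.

1110

Place data bits at non-power-of-two positions: b3=0, b5=1, b6=0, b7=0, b9=1, b10=1, b11=0, b12=0, b13=0, b14=1, b15=1.
p1 = XOR of data positions {3,5,7,9,11,13,15} = 0⊕1⊕0⊕1⊕0⊕0⊕1 = 1
p2 = XOR of data positions {3,6,7,10,11,14,15} = 0⊕0⊕0⊕1⊕0⊕1⊕1 = 1
p4 = XOR of data positions {5,6,7,12,13,14,15} = 1⊕0⊕0⊕0⊕0⊕1⊕1 = 1
p8 = XOR of data positions {9,10,11,12,13,14,15} = 1⊕1⊕0⊕0⊕0⊕1⊕1 = 0
Parity bits p1,p2,p4,p8 = 1110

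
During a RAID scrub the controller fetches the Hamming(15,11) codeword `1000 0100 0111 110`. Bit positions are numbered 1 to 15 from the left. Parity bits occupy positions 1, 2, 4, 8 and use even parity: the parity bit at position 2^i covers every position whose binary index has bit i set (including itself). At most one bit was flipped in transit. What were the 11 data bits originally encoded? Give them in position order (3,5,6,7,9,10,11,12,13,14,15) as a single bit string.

00101111110

s1: b1⊕b3⊕b5⊕b7⊕b9⊕b11⊕b13⊕b15 = 1⊕0⊕0⊕0⊕0⊕1⊕1⊕0 = 1
s2: b2⊕b3⊕b6⊕b7⊕b10⊕b11⊕b14⊕b15 = 0⊕0⊕1⊕0⊕1⊕1⊕1⊕0 = 0
s4: b4⊕b5⊕b6⊕b7⊕b12⊕b13⊕b14⊕b15 = 0⊕0⊕1⊕0⊕1⊕1⊕1⊕0 = 0
s8: b8⊕b9⊕b10⊕b11⊕b12⊕b13⊕b14⊕b15 = 0⊕0⊕1⊕1⊕1⊕1⊕1⊕0 = 1
Syndrome (s8...s1) = 1001 → position 9.
Flip bit 9: corrected codeword = 100001001111110
Data bits at positions 3,5,6,7,9,10,11,12,13,14,15: 00101111110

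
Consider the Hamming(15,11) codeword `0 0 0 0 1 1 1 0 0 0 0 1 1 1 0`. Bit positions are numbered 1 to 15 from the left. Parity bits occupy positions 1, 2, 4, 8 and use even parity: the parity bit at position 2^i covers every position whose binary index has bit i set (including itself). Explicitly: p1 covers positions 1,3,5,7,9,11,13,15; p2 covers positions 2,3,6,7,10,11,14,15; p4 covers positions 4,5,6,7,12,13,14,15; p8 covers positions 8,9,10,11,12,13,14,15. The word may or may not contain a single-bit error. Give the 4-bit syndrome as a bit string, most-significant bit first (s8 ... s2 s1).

s1: b1⊕b3⊕b5⊕b7⊕b9⊕b11⊕b13⊕b15 = 0⊕0⊕1⊕1⊕0⊕0⊕1⊕0 = 1
s2: b2⊕b3⊕b6⊕b7⊕b10⊕b11⊕b14⊕b15 = 0⊕0⊕1⊕1⊕0⊕0⊕1⊕0 = 1
s4: b4⊕b5⊕b6⊕b7⊕b12⊕b13⊕b14⊕b15 = 0⊕1⊕1⊕1⊕1⊕1⊕1⊕0 = 0
s8: b8⊕b9⊕b10⊕b11⊕b12⊕b13⊕b14⊕b15 = 0⊕0⊕0⊕0⊕1⊕1⊕1⊕0 = 1
Syndrome (s8...s1) = 1011 → position 11.

1011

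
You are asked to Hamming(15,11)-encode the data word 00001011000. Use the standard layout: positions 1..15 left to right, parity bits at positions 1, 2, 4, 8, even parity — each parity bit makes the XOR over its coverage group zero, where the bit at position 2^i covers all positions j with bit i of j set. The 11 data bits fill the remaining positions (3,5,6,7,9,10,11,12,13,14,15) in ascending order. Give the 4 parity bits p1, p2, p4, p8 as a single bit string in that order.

Place data bits at non-power-of-two positions: b3=0, b5=0, b6=0, b7=0, b9=1, b10=0, b11=1, b12=1, b13=0, b14=0, b15=0.
p1 = XOR of data positions {3,5,7,9,11,13,15} = 0⊕0⊕0⊕1⊕1⊕0⊕0 = 0
p2 = XOR of data positions {3,6,7,10,11,14,15} = 0⊕0⊕0⊕0⊕1⊕0⊕0 = 1
p4 = XOR of data positions {5,6,7,12,13,14,15} = 0⊕0⊕0⊕1⊕0⊕0⊕0 = 1
p8 = XOR of data positions {9,10,11,12,13,14,15} = 1⊕0⊕1⊕1⊕0⊕0⊕0 = 1
Parity bits p1,p2,p4,p8 = 0111

0111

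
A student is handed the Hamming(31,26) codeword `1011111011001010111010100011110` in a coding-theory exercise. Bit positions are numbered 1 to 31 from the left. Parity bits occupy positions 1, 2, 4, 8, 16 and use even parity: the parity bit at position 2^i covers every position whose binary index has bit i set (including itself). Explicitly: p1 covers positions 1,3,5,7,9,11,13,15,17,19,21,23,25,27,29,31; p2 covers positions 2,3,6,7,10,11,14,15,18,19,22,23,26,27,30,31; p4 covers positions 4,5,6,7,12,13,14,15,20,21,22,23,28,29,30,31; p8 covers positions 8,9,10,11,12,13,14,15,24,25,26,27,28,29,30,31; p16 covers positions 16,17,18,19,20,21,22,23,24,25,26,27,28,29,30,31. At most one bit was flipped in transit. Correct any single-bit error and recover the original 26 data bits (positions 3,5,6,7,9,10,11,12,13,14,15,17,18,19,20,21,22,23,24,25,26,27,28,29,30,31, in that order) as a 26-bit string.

11111100101111000100011110

s1: b1⊕b3⊕b5⊕b7⊕b9⊕b11⊕b13⊕b15⊕b17⊕b19⊕b21⊕b23⊕b25⊕b27⊕b29⊕b31 = 1⊕1⊕1⊕1⊕1⊕0⊕1⊕1⊕1⊕1⊕1⊕1⊕0⊕1⊕1⊕0 = 1
s2: b2⊕b3⊕b6⊕b7⊕b10⊕b11⊕b14⊕b15⊕b18⊕b19⊕b22⊕b23⊕b26⊕b27⊕b30⊕b31 = 0⊕1⊕1⊕1⊕1⊕0⊕0⊕1⊕1⊕1⊕0⊕1⊕0⊕1⊕1⊕0 = 0
s4: b4⊕b5⊕b6⊕b7⊕b12⊕b13⊕b14⊕b15⊕b20⊕b21⊕b22⊕b23⊕b28⊕b29⊕b30⊕b31 = 1⊕1⊕1⊕1⊕0⊕1⊕0⊕1⊕0⊕1⊕0⊕1⊕1⊕1⊕1⊕0 = 1
s8: b8⊕b9⊕b10⊕b11⊕b12⊕b13⊕b14⊕b15⊕b24⊕b25⊕b26⊕b27⊕b28⊕b29⊕b30⊕b31 = 0⊕1⊕1⊕0⊕0⊕1⊕0⊕1⊕0⊕0⊕0⊕1⊕1⊕1⊕1⊕0 = 0
s16: b16⊕b17⊕b18⊕b19⊕b20⊕b21⊕b22⊕b23⊕b24⊕b25⊕b26⊕b27⊕b28⊕b29⊕b30⊕b31 = 0⊕1⊕1⊕1⊕0⊕1⊕0⊕1⊕0⊕0⊕0⊕1⊕1⊕1⊕1⊕0 = 1
Syndrome (s16...s1) = 10101 → position 21.
Flip bit 21: corrected codeword = 1011111011001010111000100011110
Data bits at positions 3,5,6,7,9,10,11,12,13,14,15,17,18,19,20,21,22,23,24,25,26,27,28,29,30,31: 11111100101111000100011110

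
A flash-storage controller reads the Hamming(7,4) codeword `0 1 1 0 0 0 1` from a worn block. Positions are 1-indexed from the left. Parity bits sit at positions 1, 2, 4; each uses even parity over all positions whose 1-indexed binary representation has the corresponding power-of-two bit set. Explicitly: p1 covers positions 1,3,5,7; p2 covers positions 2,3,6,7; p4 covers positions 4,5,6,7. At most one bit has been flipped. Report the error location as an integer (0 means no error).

s1: b1⊕b3⊕b5⊕b7 = 0⊕1⊕0⊕1 = 0
s2: b2⊕b3⊕b6⊕b7 = 1⊕1⊕0⊕1 = 1
s4: b4⊕b5⊕b6⊕b7 = 0⊕0⊕0⊕1 = 1
Syndrome (s4...s1) = 110 → position 6.

6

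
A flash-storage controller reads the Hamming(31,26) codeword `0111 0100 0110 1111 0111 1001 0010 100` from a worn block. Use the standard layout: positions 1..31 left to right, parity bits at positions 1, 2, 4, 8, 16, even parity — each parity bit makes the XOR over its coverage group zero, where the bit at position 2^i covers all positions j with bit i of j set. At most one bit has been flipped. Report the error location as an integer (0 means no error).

s1: b1⊕b3⊕b5⊕b7⊕b9⊕b11⊕b13⊕b15⊕b17⊕b19⊕b21⊕b23⊕b25⊕b27⊕b29⊕b31 = 0⊕1⊕0⊕0⊕0⊕1⊕1⊕1⊕0⊕1⊕1⊕0⊕0⊕1⊕1⊕0 = 0
s2: b2⊕b3⊕b6⊕b7⊕b10⊕b11⊕b14⊕b15⊕b18⊕b19⊕b22⊕b23⊕b26⊕b27⊕b30⊕b31 = 1⊕1⊕1⊕0⊕1⊕1⊕1⊕1⊕1⊕1⊕0⊕0⊕0⊕1⊕0⊕0 = 0
s4: b4⊕b5⊕b6⊕b7⊕b12⊕b13⊕b14⊕b15⊕b20⊕b21⊕b22⊕b23⊕b28⊕b29⊕b30⊕b31 = 1⊕0⊕1⊕0⊕0⊕1⊕1⊕1⊕1⊕1⊕0⊕0⊕0⊕1⊕0⊕0 = 0
s8: b8⊕b9⊕b10⊕b11⊕b12⊕b13⊕b14⊕b15⊕b24⊕b25⊕b26⊕b27⊕b28⊕b29⊕b30⊕b31 = 0⊕0⊕1⊕1⊕0⊕1⊕1⊕1⊕1⊕0⊕0⊕1⊕0⊕1⊕0⊕0 = 0
s16: b16⊕b17⊕b18⊕b19⊕b20⊕b21⊕b22⊕b23⊕b24⊕b25⊕b26⊕b27⊕b28⊕b29⊕b30⊕b31 = 1⊕0⊕1⊕1⊕1⊕1⊕0⊕0⊕1⊕0⊕0⊕1⊕0⊕1⊕0⊕0 = 0
Syndrome (s16...s1) = 00000 → position 0 (no error).

0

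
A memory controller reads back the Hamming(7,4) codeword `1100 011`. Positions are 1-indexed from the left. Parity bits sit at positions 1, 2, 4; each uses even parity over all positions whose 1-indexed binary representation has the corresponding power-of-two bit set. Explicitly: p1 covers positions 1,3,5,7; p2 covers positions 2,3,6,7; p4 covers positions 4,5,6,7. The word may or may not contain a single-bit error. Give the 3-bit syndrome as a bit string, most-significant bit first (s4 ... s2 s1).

s1: b1⊕b3⊕b5⊕b7 = 1⊕0⊕0⊕1 = 0
s2: b2⊕b3⊕b6⊕b7 = 1⊕0⊕1⊕1 = 1
s4: b4⊕b5⊕b6⊕b7 = 0⊕0⊕1⊕1 = 0
Syndrome (s4...s1) = 010 → position 2.

010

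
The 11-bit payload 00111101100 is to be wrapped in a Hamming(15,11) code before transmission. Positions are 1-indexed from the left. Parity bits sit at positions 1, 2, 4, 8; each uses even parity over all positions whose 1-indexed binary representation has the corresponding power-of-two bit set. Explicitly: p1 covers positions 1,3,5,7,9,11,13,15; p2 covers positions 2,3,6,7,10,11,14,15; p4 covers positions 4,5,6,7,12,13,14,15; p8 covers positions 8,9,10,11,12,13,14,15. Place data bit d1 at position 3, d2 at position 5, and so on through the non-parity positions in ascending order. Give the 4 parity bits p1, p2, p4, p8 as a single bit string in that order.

1100

Place data bits at non-power-of-two positions: b3=0, b5=0, b6=1, b7=1, b9=1, b10=1, b11=0, b12=1, b13=1, b14=0, b15=0.
p1 = XOR of data positions {3,5,7,9,11,13,15} = 0⊕0⊕1⊕1⊕0⊕1⊕0 = 1
p2 = XOR of data positions {3,6,7,10,11,14,15} = 0⊕1⊕1⊕1⊕0⊕0⊕0 = 1
p4 = XOR of data positions {5,6,7,12,13,14,15} = 0⊕1⊕1⊕1⊕1⊕0⊕0 = 0
p8 = XOR of data positions {9,10,11,12,13,14,15} = 1⊕1⊕0⊕1⊕1⊕0⊕0 = 0
Parity bits p1,p2,p4,p8 = 1100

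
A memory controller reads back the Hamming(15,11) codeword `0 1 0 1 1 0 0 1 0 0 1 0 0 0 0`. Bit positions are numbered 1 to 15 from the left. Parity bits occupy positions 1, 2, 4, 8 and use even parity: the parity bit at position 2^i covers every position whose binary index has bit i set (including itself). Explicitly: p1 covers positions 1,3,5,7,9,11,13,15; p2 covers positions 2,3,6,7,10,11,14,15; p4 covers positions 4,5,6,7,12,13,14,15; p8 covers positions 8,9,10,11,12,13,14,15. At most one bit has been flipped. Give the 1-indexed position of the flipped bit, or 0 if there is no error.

s1: b1⊕b3⊕b5⊕b7⊕b9⊕b11⊕b13⊕b15 = 0⊕0⊕1⊕0⊕0⊕1⊕0⊕0 = 0
s2: b2⊕b3⊕b6⊕b7⊕b10⊕b11⊕b14⊕b15 = 1⊕0⊕0⊕0⊕0⊕1⊕0⊕0 = 0
s4: b4⊕b5⊕b6⊕b7⊕b12⊕b13⊕b14⊕b15 = 1⊕1⊕0⊕0⊕0⊕0⊕0⊕0 = 0
s8: b8⊕b9⊕b10⊕b11⊕b12⊕b13⊕b14⊕b15 = 1⊕0⊕0⊕1⊕0⊕0⊕0⊕0 = 0
Syndrome (s8...s1) = 0000 → position 0 (no error).

0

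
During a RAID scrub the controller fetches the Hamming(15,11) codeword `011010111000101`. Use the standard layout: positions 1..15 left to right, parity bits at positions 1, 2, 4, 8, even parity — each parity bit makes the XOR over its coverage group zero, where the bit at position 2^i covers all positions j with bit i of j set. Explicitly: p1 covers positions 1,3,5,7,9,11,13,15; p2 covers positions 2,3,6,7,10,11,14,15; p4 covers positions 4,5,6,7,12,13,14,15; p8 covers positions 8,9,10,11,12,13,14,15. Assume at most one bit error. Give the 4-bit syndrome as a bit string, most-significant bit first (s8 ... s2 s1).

s1: b1⊕b3⊕b5⊕b7⊕b9⊕b11⊕b13⊕b15 = 0⊕1⊕1⊕1⊕1⊕0⊕1⊕1 = 0
s2: b2⊕b3⊕b6⊕b7⊕b10⊕b11⊕b14⊕b15 = 1⊕1⊕0⊕1⊕0⊕0⊕0⊕1 = 0
s4: b4⊕b5⊕b6⊕b7⊕b12⊕b13⊕b14⊕b15 = 0⊕1⊕0⊕1⊕0⊕1⊕0⊕1 = 0
s8: b8⊕b9⊕b10⊕b11⊕b12⊕b13⊕b14⊕b15 = 1⊕1⊕0⊕0⊕0⊕1⊕0⊕1 = 0
Syndrome (s8...s1) = 0000 → position 0 (no error).

0000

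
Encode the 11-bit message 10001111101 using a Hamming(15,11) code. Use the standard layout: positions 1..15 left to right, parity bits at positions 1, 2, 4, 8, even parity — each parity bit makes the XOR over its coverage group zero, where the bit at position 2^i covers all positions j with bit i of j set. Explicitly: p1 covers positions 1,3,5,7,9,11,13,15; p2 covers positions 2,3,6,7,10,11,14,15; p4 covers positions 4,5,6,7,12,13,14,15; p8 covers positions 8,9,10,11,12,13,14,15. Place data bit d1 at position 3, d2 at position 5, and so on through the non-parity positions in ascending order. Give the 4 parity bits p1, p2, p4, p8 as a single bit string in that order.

Place data bits at non-power-of-two positions: b3=1, b5=0, b6=0, b7=0, b9=1, b10=1, b11=1, b12=1, b13=1, b14=0, b15=1.
p1 = XOR of data positions {3,5,7,9,11,13,15} = 1⊕0⊕0⊕1⊕1⊕1⊕1 = 1
p2 = XOR of data positions {3,6,7,10,11,14,15} = 1⊕0⊕0⊕1⊕1⊕0⊕1 = 0
p4 = XOR of data positions {5,6,7,12,13,14,15} = 0⊕0⊕0⊕1⊕1⊕0⊕1 = 1
p8 = XOR of data positions {9,10,11,12,13,14,15} = 1⊕1⊕1⊕1⊕1⊕0⊕1 = 0
Parity bits p1,p2,p4,p8 = 1010

1010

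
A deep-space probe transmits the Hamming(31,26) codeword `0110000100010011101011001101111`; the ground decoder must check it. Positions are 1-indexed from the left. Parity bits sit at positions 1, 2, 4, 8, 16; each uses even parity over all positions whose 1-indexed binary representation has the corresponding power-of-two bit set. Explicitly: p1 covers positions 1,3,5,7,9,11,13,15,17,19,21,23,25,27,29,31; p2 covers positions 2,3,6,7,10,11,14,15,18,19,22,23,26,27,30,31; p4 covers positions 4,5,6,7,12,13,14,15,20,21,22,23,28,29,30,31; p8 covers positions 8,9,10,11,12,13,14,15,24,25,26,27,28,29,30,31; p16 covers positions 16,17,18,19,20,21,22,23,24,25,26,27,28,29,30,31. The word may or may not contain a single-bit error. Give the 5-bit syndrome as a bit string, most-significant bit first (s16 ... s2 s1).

11000

s1: b1⊕b3⊕b5⊕b7⊕b9⊕b11⊕b13⊕b15⊕b17⊕b19⊕b21⊕b23⊕b25⊕b27⊕b29⊕b31 = 0⊕1⊕0⊕0⊕0⊕0⊕0⊕1⊕1⊕1⊕1⊕0⊕1⊕0⊕1⊕1 = 0
s2: b2⊕b3⊕b6⊕b7⊕b10⊕b11⊕b14⊕b15⊕b18⊕b19⊕b22⊕b23⊕b26⊕b27⊕b30⊕b31 = 1⊕1⊕0⊕0⊕0⊕0⊕0⊕1⊕0⊕1⊕1⊕0⊕1⊕0⊕1⊕1 = 0
s4: b4⊕b5⊕b6⊕b7⊕b12⊕b13⊕b14⊕b15⊕b20⊕b21⊕b22⊕b23⊕b28⊕b29⊕b30⊕b31 = 0⊕0⊕0⊕0⊕1⊕0⊕0⊕1⊕0⊕1⊕1⊕0⊕1⊕1⊕1⊕1 = 0
s8: b8⊕b9⊕b10⊕b11⊕b12⊕b13⊕b14⊕b15⊕b24⊕b25⊕b26⊕b27⊕b28⊕b29⊕b30⊕b31 = 1⊕0⊕0⊕0⊕1⊕0⊕0⊕1⊕0⊕1⊕1⊕0⊕1⊕1⊕1⊕1 = 1
s16: b16⊕b17⊕b18⊕b19⊕b20⊕b21⊕b22⊕b23⊕b24⊕b25⊕b26⊕b27⊕b28⊕b29⊕b30⊕b31 = 1⊕1⊕0⊕1⊕0⊕1⊕1⊕0⊕0⊕1⊕1⊕0⊕1⊕1⊕1⊕1 = 1
Syndrome (s16...s1) = 11000 → position 24.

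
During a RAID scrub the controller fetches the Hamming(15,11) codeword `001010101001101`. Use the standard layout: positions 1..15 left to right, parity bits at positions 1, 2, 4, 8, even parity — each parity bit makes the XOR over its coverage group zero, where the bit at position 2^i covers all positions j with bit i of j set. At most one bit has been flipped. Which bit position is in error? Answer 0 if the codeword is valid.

6

s1: b1⊕b3⊕b5⊕b7⊕b9⊕b11⊕b13⊕b15 = 0⊕1⊕1⊕1⊕1⊕0⊕1⊕1 = 0
s2: b2⊕b3⊕b6⊕b7⊕b10⊕b11⊕b14⊕b15 = 0⊕1⊕0⊕1⊕0⊕0⊕0⊕1 = 1
s4: b4⊕b5⊕b6⊕b7⊕b12⊕b13⊕b14⊕b15 = 0⊕1⊕0⊕1⊕1⊕1⊕0⊕1 = 1
s8: b8⊕b9⊕b10⊕b11⊕b12⊕b13⊕b14⊕b15 = 0⊕1⊕0⊕0⊕1⊕1⊕0⊕1 = 0
Syndrome (s8...s1) = 0110 → position 6.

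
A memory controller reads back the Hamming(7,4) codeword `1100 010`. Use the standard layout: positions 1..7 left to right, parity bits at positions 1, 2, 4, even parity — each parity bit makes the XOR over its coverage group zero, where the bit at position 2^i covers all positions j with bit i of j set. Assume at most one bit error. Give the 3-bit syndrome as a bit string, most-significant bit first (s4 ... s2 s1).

s1: b1⊕b3⊕b5⊕b7 = 1⊕0⊕0⊕0 = 1
s2: b2⊕b3⊕b6⊕b7 = 1⊕0⊕1⊕0 = 0
s4: b4⊕b5⊕b6⊕b7 = 0⊕0⊕1⊕0 = 1
Syndrome (s4...s1) = 101 → position 5.

101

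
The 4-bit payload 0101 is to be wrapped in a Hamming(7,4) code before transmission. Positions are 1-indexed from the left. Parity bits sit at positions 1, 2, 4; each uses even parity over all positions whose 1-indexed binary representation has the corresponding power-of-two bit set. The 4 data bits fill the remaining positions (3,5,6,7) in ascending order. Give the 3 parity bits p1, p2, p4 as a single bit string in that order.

Place data bits at non-power-of-two positions: b3=0, b5=1, b6=0, b7=1.
p1 = XOR of data positions {3,5,7} = 0⊕1⊕1 = 0
p2 = XOR of data positions {3,6,7} = 0⊕0⊕1 = 1
p4 = XOR of data positions {5,6,7} = 1⊕0⊕1 = 0
Parity bits p1,p2,p4 = 010

010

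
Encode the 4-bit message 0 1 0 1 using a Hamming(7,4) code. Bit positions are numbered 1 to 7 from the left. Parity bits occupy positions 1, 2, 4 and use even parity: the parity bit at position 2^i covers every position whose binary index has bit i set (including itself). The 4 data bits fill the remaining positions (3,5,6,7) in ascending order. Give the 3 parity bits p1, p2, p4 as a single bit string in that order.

Place data bits at non-power-of-two positions: b3=0, b5=1, b6=0, b7=1.
p1 = XOR of data positions {3,5,7} = 0⊕1⊕1 = 0
p2 = XOR of data positions {3,6,7} = 0⊕0⊕1 = 1
p4 = XOR of data positions {5,6,7} = 1⊕0⊕1 = 0
Parity bits p1,p2,p4 = 010

010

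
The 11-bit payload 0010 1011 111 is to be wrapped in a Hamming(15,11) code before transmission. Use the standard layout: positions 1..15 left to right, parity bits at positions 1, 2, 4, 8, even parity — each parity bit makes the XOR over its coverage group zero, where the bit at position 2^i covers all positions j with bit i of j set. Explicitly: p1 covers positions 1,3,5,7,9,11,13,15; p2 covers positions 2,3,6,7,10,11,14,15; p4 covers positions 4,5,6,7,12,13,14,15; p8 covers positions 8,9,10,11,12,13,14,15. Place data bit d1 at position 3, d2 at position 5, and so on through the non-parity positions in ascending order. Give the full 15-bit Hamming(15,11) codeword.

000101001011111

Place data bits at non-power-of-two positions: b3=0, b5=0, b6=1, b7=0, b9=1, b10=0, b11=1, b12=1, b13=1, b14=1, b15=1.
p1 = XOR of data positions {3,5,7,9,11,13,15} = 0⊕0⊕0⊕1⊕1⊕1⊕1 = 0
p2 = XOR of data positions {3,6,7,10,11,14,15} = 0⊕1⊕0⊕0⊕1⊕1⊕1 = 0
p4 = XOR of data positions {5,6,7,12,13,14,15} = 0⊕1⊕0⊕1⊕1⊕1⊕1 = 1
p8 = XOR of data positions {9,10,11,12,13,14,15} = 1⊕0⊕1⊕1⊕1⊕1⊕1 = 0
Codeword b1..b15 = 000101001011111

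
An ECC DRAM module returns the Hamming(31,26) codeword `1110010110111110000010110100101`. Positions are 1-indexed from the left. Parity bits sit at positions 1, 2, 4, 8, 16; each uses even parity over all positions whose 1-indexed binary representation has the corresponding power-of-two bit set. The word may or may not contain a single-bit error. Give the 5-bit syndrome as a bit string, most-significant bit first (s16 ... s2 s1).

s1: b1⊕b3⊕b5⊕b7⊕b9⊕b11⊕b13⊕b15⊕b17⊕b19⊕b21⊕b23⊕b25⊕b27⊕b29⊕b31 = 1⊕1⊕0⊕0⊕1⊕1⊕1⊕1⊕0⊕0⊕1⊕1⊕0⊕0⊕1⊕1 = 0
s2: b2⊕b3⊕b6⊕b7⊕b10⊕b11⊕b14⊕b15⊕b18⊕b19⊕b22⊕b23⊕b26⊕b27⊕b30⊕b31 = 1⊕1⊕1⊕0⊕0⊕1⊕1⊕1⊕0⊕0⊕0⊕1⊕1⊕0⊕0⊕1 = 1
s4: b4⊕b5⊕b6⊕b7⊕b12⊕b13⊕b14⊕b15⊕b20⊕b21⊕b22⊕b23⊕b28⊕b29⊕b30⊕b31 = 0⊕0⊕1⊕0⊕1⊕1⊕1⊕1⊕0⊕1⊕0⊕1⊕0⊕1⊕0⊕1 = 1
s8: b8⊕b9⊕b10⊕b11⊕b12⊕b13⊕b14⊕b15⊕b24⊕b25⊕b26⊕b27⊕b28⊕b29⊕b30⊕b31 = 1⊕1⊕0⊕1⊕1⊕1⊕1⊕1⊕1⊕0⊕1⊕0⊕0⊕1⊕0⊕1 = 1
s16: b16⊕b17⊕b18⊕b19⊕b20⊕b21⊕b22⊕b23⊕b24⊕b25⊕b26⊕b27⊕b28⊕b29⊕b30⊕b31 = 0⊕0⊕0⊕0⊕0⊕1⊕0⊕1⊕1⊕0⊕1⊕0⊕0⊕1⊕0⊕1 = 0
Syndrome (s16...s1) = 01110 → position 14.

01110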